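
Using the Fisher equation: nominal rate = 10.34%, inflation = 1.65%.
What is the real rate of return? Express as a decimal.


Formula: (1 + r_real) = (1 + r_nom) / (1 + inflation)
Substituting: (1 + r_real) = 1.1034 / 1.0165
(1 + r_real) = 1.085489
r_real = 1.085489 - 1 = 0.085489

0.085489


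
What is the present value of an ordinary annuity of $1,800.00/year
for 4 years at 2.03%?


Formula: PV = PMT * (1 - (1+r)^(-n)) / r
Discount factor: (1 + 0.0203)^(-4) = 0.922759
Bracket: 1 - 0.922759 = 0.077241
PV = $1,800.00 * 0.077241 / 0.0203 = $6,848.92

$6,848.92


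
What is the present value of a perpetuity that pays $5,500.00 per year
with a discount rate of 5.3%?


Formula: PV = C / r
Substituting: PV = $5,500.00 / 0.053
PV = $103,773.58

$103,773.58


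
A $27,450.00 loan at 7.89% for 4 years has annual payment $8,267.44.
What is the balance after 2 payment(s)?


Formula: Balance = PV*(1+r)^k - PMT*((1+r)^k - 1)/r
Growth: (1 + 0.0789)^2 = 1.164025
Accumulated factor: ((1+r)^k - 1)/r = 2.0789
Balance = $27,450.00 * 1.164025 - $8,267.44 * 2.0789
Balance = $14,765.31

$14,765.31


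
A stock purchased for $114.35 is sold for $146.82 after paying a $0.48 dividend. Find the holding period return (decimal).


Formula: HPR = (P1 - P0 + D) / P0
Gain: $146.82 - $114.35 + $0.48 = $32.95
HPR = $32.95 / $114.35 = 0.2882

0.2882


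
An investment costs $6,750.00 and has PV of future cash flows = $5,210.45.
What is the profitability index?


Formula: PI = PV(cash flows) / initial investment
Substituting: PI = $5,210.45 / $6,750.00
PI = 0.7719

0.7719


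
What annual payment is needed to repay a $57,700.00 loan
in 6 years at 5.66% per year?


Formula: PMT = PV * r / (1 - (1+r)^(-n))
Denominator: 1 - (1 + 0.0566)^(-6) = 0.281319
Numerator: $57,700.00 * 0.0566 = 3265.82
PMT = 3265.82 / 0.281319 = $11,608.97

$11,608.97


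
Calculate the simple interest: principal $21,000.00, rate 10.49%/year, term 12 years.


Formula: I = P * r * t
Substituting: I = $21,000.00 * 0.1049 * 12
Step: I = $21,000.00 * 1.2588
I = $26,434.80

$26,434.80


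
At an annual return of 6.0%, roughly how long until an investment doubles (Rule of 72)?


Formula: Years ≈ 72 / r
Substituting: Years ≈ 72 / 6.0
Years ≈ 12.0

12.0 years


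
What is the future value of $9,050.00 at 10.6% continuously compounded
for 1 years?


Formula: FV = P * e^(r*t)
Exponent: r*t = 0.106 * 1 = 0.106
e^(0.106) = 1.111822
FV = $9,050.00 * 1.111822 = $10,061.99

$10,061.99


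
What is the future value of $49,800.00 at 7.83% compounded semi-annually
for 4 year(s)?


Formula: FV = P * (1 + r/m)^(m*t)
Period rate: r/m = 0.0783 / 2 = 0.03915
Total periods: m*t = 2 * 4 = 8
Growth factor: (1 + 0.03915)^8 = 1.359646
FV = $49,800.00 * 1.359646 = $67,710.38

$67,710.38


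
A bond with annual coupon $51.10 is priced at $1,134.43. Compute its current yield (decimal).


Formula: Current yield = annual coupon / price
Substituting: CY = $51.10 / $1,134.43
CY = 0.045045

0.045045


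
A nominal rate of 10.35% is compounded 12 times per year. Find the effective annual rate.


Formula: EAR = (1 + r/m)^m - 1
Period rate: r/m = 0.1035 / 12 = 0.008625
Compounding: (1 + 0.008625)^12 = 1.108554
EAR = 1.108554 - 1 = 0.108554

0.108554


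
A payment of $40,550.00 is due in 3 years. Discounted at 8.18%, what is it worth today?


Formula: PV = FV / (1 + r)^n
Substituting: PV = $40,550.00 / (1 + 0.0818)^3
Discount factor: (1.0818)^3 = 1.266021
PV = $40,550.00 / 1.266021 = $32,029.48

$32,029.48


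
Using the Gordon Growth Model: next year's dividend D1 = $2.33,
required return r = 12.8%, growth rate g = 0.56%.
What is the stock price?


Formula: P = D1 / (r - g)
Spread: r - g = 0.128 - 0.0056 = 0.1224
Substituting: P = $2.33 / 0.1224
P = $19.04

$19.04


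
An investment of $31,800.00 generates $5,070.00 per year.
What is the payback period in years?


Formula: Payback = investment / annual cash flow
Substituting: Payback = $31,800.00 / $5,070.00
Payback = 6.2722 years

6.2722 years


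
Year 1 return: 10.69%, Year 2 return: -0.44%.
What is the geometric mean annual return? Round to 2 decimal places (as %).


Formula: Geometric mean = ((1+r1)*(1+r2))^(1/2) - 1
Product: (1 + 0.1069) * (1 + -0.0044) = 1.1069 * 0.9956 = 1.10203
Square root: 1.10203^0.5 = 1.049776
Geometric mean = 1.049776 - 1 = 0.049776
As percentage: 4.98%

4.98%


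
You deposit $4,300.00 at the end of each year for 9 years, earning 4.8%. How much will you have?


Formula: FV = PMT * ((1+r)^n - 1) / r
Growth factor: (1 + 0.048)^9 = 1.524936
Numerator: 1.524936 - 1 = 0.524936
FV = $4,300.00 * 0.524936 / 0.048 = $47,025.49

$47,025.49


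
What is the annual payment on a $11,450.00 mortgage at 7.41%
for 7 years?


Formula: PMT = PV * r / (1 - (1+r)^(-n))
Denominator: 1 - (1 + 0.0741)^(-7) = 0.393701
Numerator: $11,450.00 * 0.0741 = 848.445
PMT = 848.445 / 0.393701 = $2,155.05

$2,155.05


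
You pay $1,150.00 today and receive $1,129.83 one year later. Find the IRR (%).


Formula: IRR = C1/C0 - 1
Substituting: IRR = $1,129.83 / $1,150.00 - 1
Ratio: 0.982461 - 1 = -0.017539
IRR = -1.7539%

-1.7539%


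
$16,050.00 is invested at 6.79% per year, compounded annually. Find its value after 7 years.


Formula: FV = P * (1 + r)^n
Substituting: FV = $16,050.00 * (1 + 0.0679)^7
Growth factor: (1.0679)^7 = 1.58385
FV = $16,050.00 * 1.58385 = $25,420.80

$25,420.80


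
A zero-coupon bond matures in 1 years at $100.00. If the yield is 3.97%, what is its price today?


Formula: Price = FV / (1 + r)^n
Substituting: Price = $100.00 / (1 + 0.0397)^1
Discount factor: (1.0397)^1 = 1.0397
Price = $100.00 / 1.0397 = $96.18

$96.18


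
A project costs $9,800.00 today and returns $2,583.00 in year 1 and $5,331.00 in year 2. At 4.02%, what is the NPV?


Formula: NPV = C0 + C1/(1+r) + C2/(1+r)^2
Discount C1: $2,583.00 / (1 + 0.0402) = $2,483.18
Discount C2: $5,331.00 / (1 + 0.0402)^2 = $4,926.91
NPV = -$9,800.00 + $2,483.18 + $4,926.91 = -$2,389.91

-$2,389.91


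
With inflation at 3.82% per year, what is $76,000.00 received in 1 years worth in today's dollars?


Formula: Real value = nominal / (1 + inflation)^years
Price level: (1 + 0.0382)^1 = 1.0382
Real value = $76,000.00 / 1.0382 = $73,203.62

$73,203.62


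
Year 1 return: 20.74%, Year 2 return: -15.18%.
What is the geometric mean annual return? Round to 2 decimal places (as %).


Formula: Geometric mean = ((1+r1)*(1+r2))^(1/2) - 1
Product: (1 + 0.2074) * (1 + -0.1518) = 1.2074 * 0.8482 = 1.024117
Square root: 1.024117^0.5 = 1.011987
Geometric mean = 1.011987 - 1 = 0.011987
As percentage: 1.20%

1.20%


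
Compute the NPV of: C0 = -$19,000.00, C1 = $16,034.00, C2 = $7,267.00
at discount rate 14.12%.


Formula: NPV = C0 + C1/(1+r) + C2/(1+r)^2
Discount C1: $16,034.00 / (1 + 0.1412) = $14,050.12
Discount C2: $7,267.00 / (1 + 0.1412)^2 = $5,579.97
NPV = -$19,000.00 + $14,050.12 + $5,579.97 = $630.09

$630.09


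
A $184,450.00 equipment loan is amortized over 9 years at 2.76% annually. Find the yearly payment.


Formula: PMT = PV * r / (1 - (1+r)^(-n))
Denominator: 1 - (1 + 0.0276)^(-9) = 0.217322
Numerator: $184,450.00 * 0.0276 = 5090.82
PMT = 5090.82 / 0.217322 = $23,425.24

$23,425.24


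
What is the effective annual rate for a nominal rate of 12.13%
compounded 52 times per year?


Formula: EAR = (1 + r/m)^m - 1
Period rate: r/m = 0.1213 / 52 = 0.002333
Compounding: (1 + 0.002333)^52 = 1.128804
EAR = 1.128804 - 1 = 0.128804

0.128804


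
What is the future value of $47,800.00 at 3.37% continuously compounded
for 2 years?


Formula: FV = P * e^(r*t)
Exponent: r*t = 0.0337 * 2 = 0.0674
e^(0.0674) = 1.069723
FV = $47,800.00 * 1.069723 = $51,132.77

$51,132.77


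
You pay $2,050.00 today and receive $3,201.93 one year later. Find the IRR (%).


Formula: IRR = C1/C0 - 1
Substituting: IRR = $3,201.93 / $2,050.00 - 1
Ratio: 1.561917 - 1 = 0.561917
IRR = 56.1917%

56.1917%


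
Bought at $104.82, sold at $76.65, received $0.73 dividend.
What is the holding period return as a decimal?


Formula: HPR = (P1 - P0 + D) / P0
Gain: $76.65 - $104.82 + $0.73 = -$27.44
HPR = -$27.44 / $104.82 = -0.2618

-0.2618


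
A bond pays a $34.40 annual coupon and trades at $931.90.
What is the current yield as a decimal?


Formula: Current yield = annual coupon / price
Substituting: CY = $34.40 / $931.90
CY = 0.036914

0.036914


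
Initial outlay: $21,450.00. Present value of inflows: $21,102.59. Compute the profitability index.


Formula: PI = PV(cash flows) / initial investment
Substituting: PI = $21,102.59 / $21,450.00
PI = 0.9838

0.9838


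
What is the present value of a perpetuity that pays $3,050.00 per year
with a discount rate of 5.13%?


Formula: PV = C / r
Substituting: PV = $3,050.00 / 0.0513
PV = $59,454.19

$59,454.19


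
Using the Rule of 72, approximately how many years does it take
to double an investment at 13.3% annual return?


Formula: Years ≈ 72 / r
Substituting: Years ≈ 72 / 13.3
Years ≈ 5.4

5.4 years


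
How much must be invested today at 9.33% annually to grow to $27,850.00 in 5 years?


Formula: PV = FV / (1 + r)^n
Substituting: PV = $27,850.00 / (1 + 0.0933)^5
Discount factor: (1.0933)^5 = 1.562057
PV = $27,850.00 / 1.562057 = $17,829.06

$17,829.06


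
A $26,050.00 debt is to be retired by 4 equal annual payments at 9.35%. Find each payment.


Formula: PMT = PV * r / (1 - (1+r)^(-n))
Denominator: 1 - (1 + 0.0935)^(-4) = 0.300601
Numerator: $26,050.00 * 0.0935 = 2435.675
PMT = 2435.675 / 0.300601 = $8,102.68

$8,102.68


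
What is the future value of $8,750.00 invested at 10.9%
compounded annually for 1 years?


Formula: FV = P * (1 + r)^n
Substituting: FV = $8,750.00 * (1 + 0.109)^1
Growth factor: (1.109)^1 = 1.109
FV = $8,750.00 * 1.109 = $9,703.75

$9,703.75


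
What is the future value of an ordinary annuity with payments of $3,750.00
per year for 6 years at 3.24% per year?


Formula: FV = PMT * ((1+r)^n - 1) / r
Growth factor: (1 + 0.0324)^6 = 1.210843
Numerator: 1.210843 - 1 = 0.210843
FV = $3,750.00 * 0.210843 / 0.0324 = $24,403.17

$24,403.17


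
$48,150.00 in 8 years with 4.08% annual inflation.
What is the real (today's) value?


Formula: Real value = nominal / (1 + inflation)^years
Price level: (1 + 0.0408)^8 = 1.377014
Real value = $48,150.00 / 1.377014 = $34,966.97

$34,966.97


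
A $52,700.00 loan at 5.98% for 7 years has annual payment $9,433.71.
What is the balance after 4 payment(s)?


Formula: Balance = PV*(1+r)^k - PMT*((1+r)^k - 1)/r
Growth: (1 + 0.0598)^4 = 1.261524
Accumulated factor: ((1+r)^k - 1)/r = 4.373318
Balance = $52,700.00 * 1.261524 - $9,433.71 * 4.373318
Balance = $25,225.72

$25,225.72


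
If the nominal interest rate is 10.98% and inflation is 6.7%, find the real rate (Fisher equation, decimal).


Formula: (1 + r_real) = (1 + r_nom) / (1 + inflation)
Substituting: (1 + r_real) = 1.1098 / 1.067
(1 + r_real) = 1.040112
r_real = 1.040112 - 1 = 0.040112

0.040112


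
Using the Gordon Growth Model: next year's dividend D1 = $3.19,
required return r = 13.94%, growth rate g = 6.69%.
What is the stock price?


Formula: P = D1 / (r - g)
Spread: r - g = 0.1394 - 0.0669 = 0.0725
Substituting: P = $3.19 / 0.0725
P = $44.00

$44.00


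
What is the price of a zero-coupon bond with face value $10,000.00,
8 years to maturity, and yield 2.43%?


Formula: Price = FV / (1 + r)^n
Substituting: Price = $10,000.00 / (1 + 0.0243)^8
Discount factor: (1.0243)^8 = 1.211762
Price = $10,000.00 / 1.211762 = $8,252.44

$8,252.44


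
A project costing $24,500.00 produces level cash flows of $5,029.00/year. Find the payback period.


Formula: Payback = investment / annual cash flow
Substituting: Payback = $24,500.00 / $5,029.00
Payback = 4.8717 years

4.8717 years


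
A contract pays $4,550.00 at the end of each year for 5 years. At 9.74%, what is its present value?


Formula: PV = PMT * (1 - (1+r)^(-n)) / r
Discount factor: (1 + 0.0974)^(-5) = 0.628312
Bracket: 1 - 0.628312 = 0.371688
PV = $4,550.00 * 0.371688 / 0.0974 = $17,363.26

$17,363.26


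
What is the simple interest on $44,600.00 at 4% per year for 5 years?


Formula: I = P * r * t
Substituting: I = $44,600.00 * 0.04 * 5
Step: I = $44,600.00 * 0.2
I = $8,920.00

$8,920.00


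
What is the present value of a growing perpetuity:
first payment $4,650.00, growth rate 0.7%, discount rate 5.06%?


Formula: PV = C / (r - g)
Spread: r - g = 0.0506 - 0.007 = 0.0436
Substituting: PV = $4,650.00 / 0.0436
PV = $106,651.38

$106,651.38


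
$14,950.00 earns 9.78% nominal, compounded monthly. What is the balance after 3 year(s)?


Formula: FV = P * (1 + r/m)^(m*t)
Period rate: r/m = 0.0978 / 12 = 0.00815
Total periods: m*t = 12 * 3 = 36
Growth factor: (1 + 0.00815)^36 = 1.339385
FV = $14,950.00 * 1.339385 = $20,023.81

$20,023.81


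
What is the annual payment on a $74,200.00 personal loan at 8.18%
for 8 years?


Formula: PMT = PV * r / (1 - (1+r)^(-n))
Denominator: 1 - (1 + 0.0818)^(-8) = 0.466881
Numerator: $74,200.00 * 0.0818 = 6069.56
PMT = 6069.56 / 0.466881 = $13,000.23

$13,000.23


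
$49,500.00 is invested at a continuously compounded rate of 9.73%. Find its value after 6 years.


Formula: FV = P * e^(r*t)
Exponent: r*t = 0.0973 * 6 = 0.5838
e^(0.5838) = 1.792838
FV = $49,500.00 * 1.792838 = $88,745.50

$88,745.50


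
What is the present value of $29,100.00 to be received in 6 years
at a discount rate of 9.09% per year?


Formula: PV = FV / (1 + r)^n
Substituting: PV = $29,100.00 / (1 + 0.0909)^6
Discount factor: (1.0909)^6 = 1.685426
PV = $29,100.00 / 1.685426 = $17,265.67

$17,265.67


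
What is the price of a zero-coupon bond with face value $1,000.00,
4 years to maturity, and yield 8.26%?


Formula: Price = FV / (1 + r)^n
Substituting: Price = $1,000.00 / (1 + 0.0826)^4
Discount factor: (1.0826)^4 = 1.373637
Price = $1,000.00 / 1.373637 = $727.99

$727.99


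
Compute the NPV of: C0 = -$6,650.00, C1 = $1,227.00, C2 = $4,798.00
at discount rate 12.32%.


Formula: NPV = C0 + C1/(1+r) + C2/(1+r)^2
Discount C1: $1,227.00 / (1 + 0.1232) = $1,092.41
Discount C2: $4,798.00 / (1 + 0.1232)^2 = $3,803.17
NPV = -$6,650.00 + $1,092.41 + $3,803.17 = -$1,754.41

-$1,754.41


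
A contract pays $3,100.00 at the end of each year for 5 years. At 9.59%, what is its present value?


Formula: PV = PMT * (1 - (1+r)^(-n)) / r
Discount factor: (1 + 0.0959)^(-5) = 0.632624
Bracket: 1 - 0.632624 = 0.367376
PV = $3,100.00 * 0.367376 / 0.0959 = $11,875.57

$11,875.57


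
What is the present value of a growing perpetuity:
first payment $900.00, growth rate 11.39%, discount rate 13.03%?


Formula: PV = C / (r - g)
Spread: r - g = 0.1303 - 0.1139 = 0.0164
Substituting: PV = $900.00 / 0.0164
PV = $54,878.05

$54,878.05


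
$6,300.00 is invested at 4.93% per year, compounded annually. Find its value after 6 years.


Formula: FV = P * (1 + r)^n
Substituting: FV = $6,300.00 * (1 + 0.0493)^6
Growth factor: (1.0493)^6 = 1.334744
FV = $6,300.00 * 1.334744 = $8,408.89

$8,408.89


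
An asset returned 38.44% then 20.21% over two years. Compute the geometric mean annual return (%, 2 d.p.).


Formula: Geometric mean = ((1+r1)*(1+r2))^(1/2) - 1
Product: (1 + 0.3844) * (1 + 0.2021) = 1.3844 * 1.2021 = 1.664187
Square root: 1.664187^0.5 = 1.290034
Geometric mean = 1.290034 - 1 = 0.290034
As percentage: 29.00%

29.00%


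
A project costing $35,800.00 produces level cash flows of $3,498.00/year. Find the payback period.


Formula: Payback = investment / annual cash flow
Substituting: Payback = $35,800.00 / $3,498.00
Payback = 10.2344 years

10.2344 years


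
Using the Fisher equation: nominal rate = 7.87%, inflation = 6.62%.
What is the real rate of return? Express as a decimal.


Formula: (1 + r_real) = (1 + r_nom) / (1 + inflation)
Substituting: (1 + r_real) = 1.0787 / 1.0662
(1 + r_real) = 1.011724
r_real = 1.011724 - 1 = 0.011724

0.011724


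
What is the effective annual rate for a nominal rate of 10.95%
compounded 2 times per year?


Formula: EAR = (1 + r/m)^m - 1
Period rate: r/m = 0.1095 / 2 = 0.05475
Compounding: (1 + 0.05475)^2 = 1.112498
EAR = 1.112498 - 1 = 0.112498

0.112498


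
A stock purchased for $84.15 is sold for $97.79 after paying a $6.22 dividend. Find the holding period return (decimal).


Formula: HPR = (P1 - P0 + D) / P0
Gain: $97.79 - $84.15 + $6.22 = $19.86
HPR = $19.86 / $84.15 = 0.236

0.236


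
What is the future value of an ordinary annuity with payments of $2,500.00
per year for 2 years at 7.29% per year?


Formula: FV = PMT * ((1+r)^n - 1) / r
Growth factor: (1 + 0.0729)^2 = 1.151114
Numerator: 1.151114 - 1 = 0.151114
FV = $2,500.00 * 0.151114 / 0.0729 = $5,182.25

$5,182.25


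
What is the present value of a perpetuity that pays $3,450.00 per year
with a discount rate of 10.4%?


Formula: PV = C / r
Substituting: PV = $3,450.00 / 0.104
PV = $33,173.08

$33,173.08


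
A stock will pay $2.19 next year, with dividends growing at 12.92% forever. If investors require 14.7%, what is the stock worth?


Formula: P = D1 / (r - g)
Spread: r - g = 0.147 - 0.1292 = 0.0178
Substituting: P = $2.19 / 0.0178
P = $123.03

$123.03


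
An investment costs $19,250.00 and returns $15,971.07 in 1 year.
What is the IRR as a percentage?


Formula: IRR = C1/C0 - 1
Substituting: IRR = $15,971.07 / $19,250.00 - 1
Ratio: 0.829666 - 1 = -0.170334
IRR = -17.0334%

-17.0334%


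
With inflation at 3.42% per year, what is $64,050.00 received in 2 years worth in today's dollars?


Formula: Real value = nominal / (1 + inflation)^years
Price level: (1 + 0.0342)^2 = 1.06957
Real value = $64,050.00 / 1.06957 = $59,883.90

$59,883.90


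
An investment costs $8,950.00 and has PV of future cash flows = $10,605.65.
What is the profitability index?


Formula: PI = PV(cash flows) / initial investment
Substituting: PI = $10,605.65 / $8,950.00
PI = 1.185

1.185


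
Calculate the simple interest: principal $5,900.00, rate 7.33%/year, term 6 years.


Formula: I = P * r * t
Substituting: I = $5,900.00 * 0.0733 * 6
Step: I = $5,900.00 * 0.4398
I = $2,594.82

$2,594.82


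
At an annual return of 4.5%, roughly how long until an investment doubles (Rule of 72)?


Formula: Years ≈ 72 / r
Substituting: Years ≈ 72 / 4.5
Years ≈ 16.0

16.0 years


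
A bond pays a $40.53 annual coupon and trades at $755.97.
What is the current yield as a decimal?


Formula: Current yield = annual coupon / price
Substituting: CY = $40.53 / $755.97
CY = 0.053613

0.053613


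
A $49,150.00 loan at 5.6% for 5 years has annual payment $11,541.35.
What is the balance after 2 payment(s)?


Formula: Balance = PV*(1+r)^k - PMT*((1+r)^k - 1)/r
Growth: (1 + 0.056)^2 = 1.115136
Accumulated factor: ((1+r)^k - 1)/r = 2.056
Balance = $49,150.00 * 1.115136 - $11,541.35 * 2.056
Balance = $31,079.92

$31,079.92


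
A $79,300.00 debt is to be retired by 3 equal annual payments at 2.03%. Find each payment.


Formula: PMT = PV * r / (1 - (1+r)^(-n))
Denominator: 1 - (1 + 0.0203)^(-3) = 0.058509
Numerator: $79,300.00 * 0.0203 = 1609.79
PMT = 1609.79 / 0.058509 = $27,513.72

$27,513.72


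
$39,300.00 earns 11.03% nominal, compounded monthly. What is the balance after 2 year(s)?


Formula: FV = P * (1 + r/m)^(m*t)
Period rate: r/m = 0.1103 / 12 = 0.009192
Total periods: m*t = 12 * 2 = 24
Growth factor: (1 + 0.009192)^24 = 1.245569
FV = $39,300.00 * 1.245569 = $48,950.86

$48,950.86


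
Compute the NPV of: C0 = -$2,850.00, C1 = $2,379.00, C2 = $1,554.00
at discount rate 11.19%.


Formula: NPV = C0 + C1/(1+r) + C2/(1+r)^2
Discount C1: $2,379.00 / (1 + 0.1119) = $2,139.58
Discount C2: $1,554.00 / (1 + 0.1119)^2 = $1,256.95
NPV = -$2,850.00 + $2,139.58 + $1,256.95 = $546.54

$546.54


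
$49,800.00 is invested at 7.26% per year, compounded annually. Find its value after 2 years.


Formula: FV = P * (1 + r)^n
Substituting: FV = $49,800.00 * (1 + 0.0726)^2
Growth factor: (1.0726)^2 = 1.150471
FV = $49,800.00 * 1.150471 = $57,293.44

$57,293.44


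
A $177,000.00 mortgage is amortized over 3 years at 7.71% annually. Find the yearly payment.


Formula: PMT = PV * r / (1 - (1+r)^(-n))
Denominator: 1 - (1 + 0.0771)^(-3) = 0.199739
Numerator: $177,000.00 * 0.0771 = 13646.7
PMT = 13646.7 / 0.199739 = $68,322.83

$68,322.83


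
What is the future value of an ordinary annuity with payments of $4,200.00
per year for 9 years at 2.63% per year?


Formula: FV = PMT * ((1+r)^n - 1) / r
Growth factor: (1 + 0.0263)^9 = 1.263191
Numerator: 1.263191 - 1 = 0.263191
FV = $4,200.00 * 0.263191 / 0.0263 = $42,030.47

$42,030.47


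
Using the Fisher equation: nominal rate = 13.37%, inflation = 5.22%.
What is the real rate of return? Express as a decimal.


Formula: (1 + r_real) = (1 + r_nom) / (1 + inflation)
Substituting: (1 + r_real) = 1.1337 / 1.0522
(1 + r_real) = 1.077457
r_real = 1.077457 - 1 = 0.077457

0.077457


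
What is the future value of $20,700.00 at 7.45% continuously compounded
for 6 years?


Formula: FV = P * e^(r*t)
Exponent: r*t = 0.0745 * 6 = 0.447
e^(0.447) = 1.563614
FV = $20,700.00 * 1.563614 = $32,366.82

$32,366.82


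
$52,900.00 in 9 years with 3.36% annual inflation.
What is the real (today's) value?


Formula: Real value = nominal / (1 + inflation)^years
Price level: (1 + 0.0336)^9 = 1.346395
Real value = $52,900.00 / 1.346395 = $39,290.10

$39,290.10


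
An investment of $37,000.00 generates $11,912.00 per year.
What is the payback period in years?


Formula: Payback = investment / annual cash flow
Substituting: Payback = $37,000.00 / $11,912.00
Payback = 3.1061 years

3.1061 years


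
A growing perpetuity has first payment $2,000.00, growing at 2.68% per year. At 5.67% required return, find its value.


Formula: PV = C / (r - g)
Spread: r - g = 0.0567 - 0.0268 = 0.0299
Substituting: PV = $2,000.00 / 0.0299
PV = $66,889.63

$66,889.63


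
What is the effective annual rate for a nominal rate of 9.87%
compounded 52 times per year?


Formula: EAR = (1 + r/m)^m - 1
Period rate: r/m = 0.0987 / 52 = 0.001898
Compounding: (1 + 0.001898)^52 = 1.103632
EAR = 1.103632 - 1 = 0.103632

0.103632


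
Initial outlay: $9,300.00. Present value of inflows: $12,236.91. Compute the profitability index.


Formula: PI = PV(cash flows) / initial investment
Substituting: PI = $12,236.91 / $9,300.00
PI = 1.3158

1.3158


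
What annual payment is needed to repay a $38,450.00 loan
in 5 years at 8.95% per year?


Formula: PMT = PV * r / (1 - (1+r)^(-n))
Denominator: 1 - (1 + 0.0895)^(-5) = 0.348576
Numerator: $38,450.00 * 0.0895 = 3441.275
PMT = 3441.275 / 0.348576 = $9,872.38

$9,872.38


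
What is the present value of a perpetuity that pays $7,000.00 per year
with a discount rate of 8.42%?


Formula: PV = C / r
Substituting: PV = $7,000.00 / 0.0842
PV = $83,135.39

$83,135.39


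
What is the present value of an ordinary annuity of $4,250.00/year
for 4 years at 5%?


Formula: PV = PMT * (1 - (1+r)^(-n)) / r
Discount factor: (1 + 0.05)^(-4) = 0.822702
Bracket: 1 - 0.822702 = 0.177298
PV = $4,250.00 * 0.177298 / 0.05 = $15,070.29

$15,070.29


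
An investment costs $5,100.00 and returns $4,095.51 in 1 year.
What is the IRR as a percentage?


Formula: IRR = C1/C0 - 1
Substituting: IRR = $4,095.51 / $5,100.00 - 1
Ratio: 0.803041 - 1 = -0.196959
IRR = -19.6959%

-19.6959%


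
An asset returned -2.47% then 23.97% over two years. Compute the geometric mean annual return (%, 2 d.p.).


Formula: Geometric mean = ((1+r1)*(1+r2))^(1/2) - 1
Product: (1 + -0.0247) * (1 + 0.2397) = 0.9753 * 1.2397 = 1.209079
Square root: 1.209079^0.5 = 1.099581
Geometric mean = 1.099581 - 1 = 0.099581
As percentage: 9.96%

9.96%


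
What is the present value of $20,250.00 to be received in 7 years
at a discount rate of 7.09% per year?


Formula: PV = FV / (1 + r)^n
Substituting: PV = $20,250.00 / (1 + 0.0709)^7
Discount factor: (1.0709)^7 = 1.61526
PV = $20,250.00 / 1.61526 = $12,536.68

$12,536.68


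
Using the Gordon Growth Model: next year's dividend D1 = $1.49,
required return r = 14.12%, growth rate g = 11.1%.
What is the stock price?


Formula: P = D1 / (r - g)
Spread: r - g = 0.1412 - 0.111 = 0.0302
Substituting: P = $1.49 / 0.0302
P = $49.34

$49.34


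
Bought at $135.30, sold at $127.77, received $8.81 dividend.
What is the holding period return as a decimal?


Formula: HPR = (P1 - P0 + D) / P0
Gain: $127.77 - $135.30 + $8.81 = $1.28
HPR = $1.28 / $135.30 = 0.0095

0.0095


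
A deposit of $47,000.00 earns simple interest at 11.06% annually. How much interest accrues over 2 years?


Formula: I = P * r * t
Substituting: I = $47,000.00 * 0.1106 * 2
Step: I = $47,000.00 * 0.2212
I = $10,396.40

$10,396.40


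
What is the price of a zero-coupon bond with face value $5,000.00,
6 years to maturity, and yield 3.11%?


Formula: Price = FV / (1 + r)^n
Substituting: Price = $5,000.00 / (1 + 0.0311)^6
Discount factor: (1.0311)^6 = 1.201724
Price = $5,000.00 / 1.201724 = $4,160.69

$4,160.69


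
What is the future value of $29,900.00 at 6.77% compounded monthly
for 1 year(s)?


Formula: FV = P * (1 + r/m)^(m*t)
Period rate: r/m = 0.0677 / 12 = 0.005642
Total periods: m*t = 12 * 1 = 12
Growth factor: (1 + 0.005642)^12 = 1.069841
FV = $29,900.00 * 1.069841 = $31,988.24

$31,988.24


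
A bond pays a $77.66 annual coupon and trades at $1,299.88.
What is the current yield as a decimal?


Formula: Current yield = annual coupon / price
Substituting: CY = $77.66 / $1,299.88
CY = 0.059744

0.059744


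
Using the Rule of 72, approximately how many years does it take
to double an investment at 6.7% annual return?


Formula: Years ≈ 72 / r
Substituting: Years ≈ 72 / 6.7
Years ≈ 10.7

10.7 years


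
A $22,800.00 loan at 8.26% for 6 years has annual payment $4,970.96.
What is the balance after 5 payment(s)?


Formula: Balance = PV*(1+r)^k - PMT*((1+r)^k - 1)/r
Growth: (1 + 0.0826)^5 = 1.4871
Accumulated factor: ((1+r)^k - 1)/r = 5.897092
Balance = $22,800.00 * 1.4871 - $4,970.96 * 5.897092
Balance = $4,591.67

$4,591.67


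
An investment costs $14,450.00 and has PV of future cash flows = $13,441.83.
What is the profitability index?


Formula: PI = PV(cash flows) / initial investment
Substituting: PI = $13,441.83 / $14,450.00
PI = 0.9302

0.9302


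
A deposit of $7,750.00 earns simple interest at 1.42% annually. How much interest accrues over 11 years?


Formula: I = P * r * t
Substituting: I = $7,750.00 * 0.0142 * 11
Step: I = $7,750.00 * 0.1562
I = $1,210.55

$1,210.55


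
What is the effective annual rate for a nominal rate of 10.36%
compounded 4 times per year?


Formula: EAR = (1 + r/m)^m - 1
Period rate: r/m = 0.1036 / 4 = 0.0259
Compounding: (1 + 0.0259)^4 = 1.107695
EAR = 1.107695 - 1 = 0.107695

0.107695


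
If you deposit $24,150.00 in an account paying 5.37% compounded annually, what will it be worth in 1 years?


Formula: FV = P * (1 + r)^n
Substituting: FV = $24,150.00 * (1 + 0.0537)^1
Growth factor: (1.0537)^1 = 1.0537
FV = $24,150.00 * 1.0537 = $25,446.86

$25,446.86


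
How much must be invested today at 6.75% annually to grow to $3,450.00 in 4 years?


Formula: PV = FV / (1 + r)^n
Substituting: PV = $3,450.00 / (1 + 0.0675)^4
Discount factor: (1.0675)^4 = 1.298588
PV = $3,450.00 / 1.298588 = $2,656.73

$2,656.73


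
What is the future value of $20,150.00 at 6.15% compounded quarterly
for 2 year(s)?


Formula: FV = P * (1 + r/m)^(m*t)
Period rate: r/m = 0.0615 / 4 = 0.015375
Total periods: m*t = 4 * 2 = 8
Growth factor: (1 + 0.015375)^8 = 1.129826
FV = $20,150.00 * 1.129826 = $22,766.00

$22,766.00


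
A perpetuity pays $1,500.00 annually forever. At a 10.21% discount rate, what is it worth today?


Formula: PV = C / r
Substituting: PV = $1,500.00 / 0.1021
PV = $14,691.48

$14,691.48


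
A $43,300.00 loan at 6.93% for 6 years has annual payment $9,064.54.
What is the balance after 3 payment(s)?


Formula: Balance = PV*(1+r)^k - PMT*((1+r)^k - 1)/r
Growth: (1 + 0.0693)^3 = 1.22264
Accumulated factor: ((1+r)^k - 1)/r = 3.212702
Balance = $43,300.00 * 1.22264 - $9,064.54 * 3.212702
Balance = $23,818.65

$23,818.65


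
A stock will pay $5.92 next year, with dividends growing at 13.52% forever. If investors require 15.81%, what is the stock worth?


Formula: P = D1 / (r - g)
Spread: r - g = 0.1581 - 0.1352 = 0.0229
Substituting: P = $5.92 / 0.0229
P = $258.52

$258.52


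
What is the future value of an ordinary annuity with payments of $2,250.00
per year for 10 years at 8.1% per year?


Formula: FV = PMT * ((1+r)^n - 1) / r
Growth factor: (1 + 0.081)^10 = 2.178999
Numerator: 2.178999 - 1 = 1.178999
FV = $2,250.00 * 1.178999 / 0.081 = $32,749.96

$32,749.96


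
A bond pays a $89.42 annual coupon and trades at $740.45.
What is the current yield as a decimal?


Formula: Current yield = annual coupon / price
Substituting: CY = $89.42 / $740.45
CY = 0.120764

0.120764


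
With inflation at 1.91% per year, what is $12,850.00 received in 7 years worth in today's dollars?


Formula: Real value = nominal / (1 + inflation)^years
Price level: (1 + 0.0191)^7 = 1.14161
Real value = $12,850.00 / 1.14161 = $11,256.04

$11,256.04


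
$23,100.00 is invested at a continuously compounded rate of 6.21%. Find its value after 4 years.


Formula: FV = P * e^(r*t)
Exponent: r*t = 0.0621 * 4 = 0.2484
e^(0.2484) = 1.281973
FV = $23,100.00 * 1.281973 = $29,613.57

$29,613.57


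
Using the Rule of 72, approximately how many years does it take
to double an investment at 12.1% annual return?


Formula: Years ≈ 72 / r
Substituting: Years ≈ 72 / 12.1
Years ≈ 6.0

6.0 years


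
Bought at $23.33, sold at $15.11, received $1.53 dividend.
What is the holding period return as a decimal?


Formula: HPR = (P1 - P0 + D) / P0
Gain: $15.11 - $23.33 + $1.53 = -$6.69
HPR = -$6.69 / $23.33 = -0.2868

-0.2868


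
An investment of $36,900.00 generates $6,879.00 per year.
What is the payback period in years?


Formula: Payback = investment / annual cash flow
Substituting: Payback = $36,900.00 / $6,879.00
Payback = 5.3642 years

5.3642 years


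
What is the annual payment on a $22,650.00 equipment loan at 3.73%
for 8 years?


Formula: PMT = PV * r / (1 - (1+r)^(-n))
Denominator: 1 - (1 + 0.0373)^(-8) = 0.253955
Numerator: $22,650.00 * 0.0373 = 844.845
PMT = 844.845 / 0.253955 = $3,326.75

$3,326.75


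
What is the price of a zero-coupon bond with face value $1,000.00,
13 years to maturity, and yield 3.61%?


Formula: Price = FV / (1 + r)^n
Substituting: Price = $1,000.00 / (1 + 0.0361)^13
Discount factor: (1.0361)^13 = 1.585703
Price = $1,000.00 / 1.585703 = $630.64

$630.64


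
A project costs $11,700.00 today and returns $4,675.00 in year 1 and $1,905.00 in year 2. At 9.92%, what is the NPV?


Formula: NPV = C0 + C1/(1+r) + C2/(1+r)^2
Discount C1: $4,675.00 / (1 + 0.0992) = $4,253.09
Discount C2: $1,905.00 / (1 + 0.0992)^2 = $1,576.67
NPV = -$11,700.00 + $4,253.09 + $1,576.67 = -$5,870.23

-$5,870.23


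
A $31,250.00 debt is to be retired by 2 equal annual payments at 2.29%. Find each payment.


Formula: PMT = PV * r / (1 - (1+r)^(-n))
Denominator: 1 - (1 + 0.0229)^(-2) = 0.044273
Numerator: $31,250.00 * 0.0229 = 715.625
PMT = 715.625 / 0.044273 = $16,163.74

$16,163.74


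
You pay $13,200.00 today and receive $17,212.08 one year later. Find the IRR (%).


Formula: IRR = C1/C0 - 1
Substituting: IRR = $17,212.08 / $13,200.00 - 1
Ratio: 1.303945 - 1 = 0.303945
IRR = 30.3945%

30.3945%


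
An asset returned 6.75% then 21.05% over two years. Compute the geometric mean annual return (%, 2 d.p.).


Formula: Geometric mean = ((1+r1)*(1+r2))^(1/2) - 1
Product: (1 + 0.0675) * (1 + 0.2105) = 1.0675 * 1.2105 = 1.292209
Square root: 1.292209^0.5 = 1.136754
Geometric mean = 1.136754 - 1 = 0.136754
As percentage: 13.68%

13.68%


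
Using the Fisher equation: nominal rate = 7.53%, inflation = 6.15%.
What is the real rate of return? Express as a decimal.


Formula: (1 + r_real) = (1 + r_nom) / (1 + inflation)
Substituting: (1 + r_real) = 1.0753 / 1.0615
(1 + r_real) = 1.013
r_real = 1.013 - 1 = 0.013

0.013


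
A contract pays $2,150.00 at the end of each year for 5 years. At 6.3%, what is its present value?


Formula: PV = PMT * (1 - (1+r)^(-n)) / r
Discount factor: (1 + 0.063)^(-5) = 0.736773
Bracket: 1 - 0.736773 = 0.263227
PV = $2,150.00 * 0.263227 / 0.063 = $8,983.15

$8,983.15


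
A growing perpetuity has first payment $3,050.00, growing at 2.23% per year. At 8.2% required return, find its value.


Formula: PV = C / (r - g)
Spread: r - g = 0.082 - 0.0223 = 0.0597
Substituting: PV = $3,050.00 / 0.0597
PV = $51,088.78

$51,088.78


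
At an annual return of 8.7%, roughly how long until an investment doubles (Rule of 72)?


Formula: Years ≈ 72 / r
Substituting: Years ≈ 72 / 8.7
Years ≈ 8.3

8.3 years


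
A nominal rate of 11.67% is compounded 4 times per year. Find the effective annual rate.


Formula: EAR = (1 + r/m)^m - 1
Period rate: r/m = 0.1167 / 4 = 0.029175
Compounding: (1 + 0.029175)^4 = 1.121907
EAR = 1.121907 - 1 = 0.121907

0.121907


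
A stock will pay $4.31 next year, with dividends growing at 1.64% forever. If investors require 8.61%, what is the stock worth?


Formula: P = D1 / (r - g)
Spread: r - g = 0.0861 - 0.0164 = 0.0697
Substituting: P = $4.31 / 0.0697
P = $61.84

$61.84


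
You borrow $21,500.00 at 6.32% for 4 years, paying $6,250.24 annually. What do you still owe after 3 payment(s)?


Formula: Balance = PV*(1+r)^k - PMT*((1+r)^k - 1)/r
Growth: (1 + 0.0632)^3 = 1.201835
Accumulated factor: ((1+r)^k - 1)/r = 3.193594
Balance = $21,500.00 * 1.201835 - $6,250.24 * 3.193594
Balance = $5,878.73

$5,878.73


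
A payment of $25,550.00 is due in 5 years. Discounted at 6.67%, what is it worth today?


Formula: PV = FV / (1 + r)^n
Substituting: PV = $25,550.00 / (1 + 0.0667)^5
Discount factor: (1.0667)^5 = 1.381057
PV = $25,550.00 / 1.381057 = $18,500.33

$18,500.33


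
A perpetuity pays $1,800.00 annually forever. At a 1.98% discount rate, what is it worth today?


Formula: PV = C / r
Substituting: PV = $1,800.00 / 0.0198
PV = $90,909.09

$90,909.09


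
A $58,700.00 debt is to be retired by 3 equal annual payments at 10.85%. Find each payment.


Formula: PMT = PV * r / (1 - (1+r)^(-n))
Denominator: 1 - (1 + 0.1085)^(-3) = 0.265836
Numerator: $58,700.00 * 0.1085 = 6368.95
PMT = 6368.95 / 0.265836 = $23,958.17

$23,958.17


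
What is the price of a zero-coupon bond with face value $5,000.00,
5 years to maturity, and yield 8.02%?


Formula: Price = FV / (1 + r)^n
Substituting: Price = $5,000.00 / (1 + 0.0802)^5
Discount factor: (1.0802)^5 = 1.470689
Price = $5,000.00 / 1.470689 = $3,399.77

$3,399.77


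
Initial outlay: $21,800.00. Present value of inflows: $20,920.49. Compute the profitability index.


Formula: PI = PV(cash flows) / initial investment
Substituting: PI = $20,920.49 / $21,800.00
PI = 0.9597

0.9597


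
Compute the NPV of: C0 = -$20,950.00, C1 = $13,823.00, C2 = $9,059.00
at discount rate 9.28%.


Formula: NPV = C0 + C1/(1+r) + C2/(1+r)^2
Discount C1: $13,823.00 / (1 + 0.0928) = $12,649.16
Discount C2: $9,059.00 / (1 + 0.0928)^2 = $7,585.76
NPV = -$20,950.00 + $12,649.16 + $7,585.76 = -$715.09

-$715.09


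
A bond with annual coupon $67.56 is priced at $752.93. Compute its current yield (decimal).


Formula: Current yield = annual coupon / price
Substituting: CY = $67.56 / $752.93
CY = 0.089729

0.089729


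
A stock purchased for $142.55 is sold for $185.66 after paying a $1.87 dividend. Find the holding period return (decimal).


Formula: HPR = (P1 - P0 + D) / P0
Gain: $185.66 - $142.55 + $1.87 = $44.98
HPR = $44.98 / $142.55 = 0.3155

0.3155


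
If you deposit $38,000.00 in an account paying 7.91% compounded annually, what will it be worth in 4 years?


Formula: FV = P * (1 + r)^n
Substituting: FV = $38,000.00 * (1 + 0.0791)^4
Growth factor: (1.0791)^4 = 1.35596
FV = $38,000.00 * 1.35596 = $51,526.47

$51,526.47


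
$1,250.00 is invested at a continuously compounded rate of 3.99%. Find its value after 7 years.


Formula: FV = P * e^(r*t)
Exponent: r*t = 0.0399 * 7 = 0.2793
e^(0.2793) = 1.322204
FV = $1,250.00 * 1.322204 = $1,652.75

$1,652.75


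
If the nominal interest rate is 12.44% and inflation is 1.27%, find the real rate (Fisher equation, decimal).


Formula: (1 + r_real) = (1 + r_nom) / (1 + inflation)
Substituting: (1 + r_real) = 1.1244 / 1.0127
(1 + r_real) = 1.110299
r_real = 1.110299 - 1 = 0.110299

0.110299


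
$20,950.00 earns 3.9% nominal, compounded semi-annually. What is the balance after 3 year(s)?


Formula: FV = P * (1 + r/m)^(m*t)
Period rate: r/m = 0.039 / 2 = 0.0195
Total periods: m*t = 2 * 3 = 6
Growth factor: (1 + 0.0195)^6 = 1.122854
FV = $20,950.00 * 1.122854 = $23,523.80

$23,523.80


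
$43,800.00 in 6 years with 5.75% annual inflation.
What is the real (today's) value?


Formula: Real value = nominal / (1 + inflation)^years
Price level: (1 + 0.0575)^6 = 1.398564
Real value = $43,800.00 / 1.398564 = $31,317.84

$31,317.84


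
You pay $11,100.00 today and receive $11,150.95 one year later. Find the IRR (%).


Formula: IRR = C1/C0 - 1
Substituting: IRR = $11,150.95 / $11,100.00 - 1
Ratio: 1.00459 - 1 = 0.00459
IRR = 0.459%

0.459%


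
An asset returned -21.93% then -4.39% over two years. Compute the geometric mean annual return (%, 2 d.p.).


Formula: Geometric mean = ((1+r1)*(1+r2))^(1/2) - 1
Product: (1 + -0.2193) * (1 + -0.0439) = 0.7807 * 0.9561 = 0.746427
Square root: 0.746427^0.5 = 0.86396
Geometric mean = 0.86396 - 1 = -0.13604
As percentage: -13.60%

-13.60%


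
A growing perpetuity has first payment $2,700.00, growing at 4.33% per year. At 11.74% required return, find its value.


Formula: PV = C / (r - g)
Spread: r - g = 0.1174 - 0.0433 = 0.0741
Substituting: PV = $2,700.00 / 0.0741
PV = $36,437.25

$36,437.25


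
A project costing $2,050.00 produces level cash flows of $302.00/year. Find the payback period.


Formula: Payback = investment / annual cash flow
Substituting: Payback = $2,050.00 / $302.00
Payback = 6.7881 years

6.7881 years


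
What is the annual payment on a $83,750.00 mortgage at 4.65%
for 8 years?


Formula: PMT = PV * r / (1 - (1+r)^(-n))
Denominator: 1 - (1 + 0.0465)^(-8) = 0.304838
Numerator: $83,750.00 * 0.0465 = 3894.375
PMT = 3894.375 / 0.304838 = $12,775.24

$12,775.24


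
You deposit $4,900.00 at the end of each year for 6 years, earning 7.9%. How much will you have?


Formula: FV = PMT * ((1+r)^n - 1) / r
Growth factor: (1 + 0.079)^6 = 1.578079
Numerator: 1.578079 - 1 = 0.578079
FV = $4,900.00 * 0.578079 / 0.079 = $35,855.52

$35,855.52


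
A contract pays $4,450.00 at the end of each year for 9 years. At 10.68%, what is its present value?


Formula: PV = PMT * (1 - (1+r)^(-n)) / r
Discount factor: (1 + 0.1068)^(-9) = 0.401215
Bracket: 1 - 0.401215 = 0.598785
PV = $4,450.00 * 0.598785 / 0.1068 = $24,949.36

$24,949.36


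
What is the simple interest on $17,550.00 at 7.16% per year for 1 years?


Formula: I = P * r * t
Substituting: I = $17,550.00 * 0.0716 * 1
Step: I = $17,550.00 * 0.0716
I = $1,256.58

$1,256.58


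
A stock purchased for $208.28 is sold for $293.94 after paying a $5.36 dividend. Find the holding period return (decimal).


Formula: HPR = (P1 - P0 + D) / P0
Gain: $293.94 - $208.28 + $5.36 = $91.02
HPR = $91.02 / $208.28 = 0.437

0.437


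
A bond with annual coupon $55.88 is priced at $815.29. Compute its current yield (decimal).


Formula: Current yield = annual coupon / price
Substituting: CY = $55.88 / $815.29
CY = 0.06854

0.06854
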